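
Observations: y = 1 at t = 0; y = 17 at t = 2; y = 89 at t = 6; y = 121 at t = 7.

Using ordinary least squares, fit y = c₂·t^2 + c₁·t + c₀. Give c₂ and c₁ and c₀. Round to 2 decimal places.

c₂ = 1.95, c₁ = 3.20, c₀ = 1.58

Entries of AᵀA: Σt^2·t^2 = 3713, Σt^2·t = 567, Σt^2 = 89, Σt·t = 89, Σt = 15, Σ1 = 4.
For Aᵀy: Σt^2·y = 9201, Σt·y = 1415, Σy = 228.
Solving the 3×3 system (Gaussian elimination) gives c₂ = 2286/1171, c₁ = 3742/1171, c₀ = 1851/1171.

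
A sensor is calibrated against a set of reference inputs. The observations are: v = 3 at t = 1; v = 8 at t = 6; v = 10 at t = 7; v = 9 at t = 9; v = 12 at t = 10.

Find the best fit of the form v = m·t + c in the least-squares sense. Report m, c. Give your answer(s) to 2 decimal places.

m = 0.91, c = 2.39

Setting ∂/∂m … = 0 gives: 267·m + 33·c = 322;  33·m + 5·c = 42.
(Σt·t = 267, Σt = 33, Σ1 = 5, Σt·v = 322, Σv = 42.)
Determinant 267·5 − 33² = 246.
m = (322·5 − 33·42)/246 = 112/123; c = (267·42 − 33·322)/246 = 98/41.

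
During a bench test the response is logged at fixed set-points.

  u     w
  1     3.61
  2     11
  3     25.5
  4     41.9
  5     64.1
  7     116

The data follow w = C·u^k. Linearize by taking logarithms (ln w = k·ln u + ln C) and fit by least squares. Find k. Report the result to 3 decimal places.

k = 1.804

Taking logs, ln w = k·ln u + ln C, so regress ln w on ln u.
AᵀA = [[9.9861, 6.7334]; [6.7334, 6]], rhs = [26.3444, 19.5696]ᵀ  (here Σln u = 6.7334, Σ(ln u)² = 9.9861, Σln w = 19.5696, Σln u·ln w = 26.3444).
Δ = 9.9861·6 − (6.7334)² = 14.5777; k = (26.3444·6 − 6.7334·19.5696)/14.5777 = 1.80387, ln C = (9.9861·19.5696 − 6.7334·26.3444)/14.5777 = 1.23724.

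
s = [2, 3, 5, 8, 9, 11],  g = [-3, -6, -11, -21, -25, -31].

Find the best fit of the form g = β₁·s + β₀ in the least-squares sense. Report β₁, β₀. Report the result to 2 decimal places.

β₁ = -3.14, β₀ = 3.70

The normal system AᵀA·[β₁, β₀]ᵀ = Aᵀg is [[304, 38]; [38, 6]]·[β₁, β₀]ᵀ = [-813, -97]ᵀ.
Δ = 304·6 − 38² = 380.
β₁ = ((-813)·6 − 38·(-97))/380 = -298/95; β₀ = (304·(-97) − 38·(-813))/380 = 37/10.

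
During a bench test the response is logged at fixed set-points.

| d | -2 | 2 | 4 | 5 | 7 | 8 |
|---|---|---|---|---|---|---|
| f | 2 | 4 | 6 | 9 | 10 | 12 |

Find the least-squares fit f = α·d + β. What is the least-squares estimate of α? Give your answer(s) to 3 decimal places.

α = 1.015

Forming AᵀA = [[162, 24]; [24, 6]] and Aᵀf = [239, 43]ᵀ gives AᵀA·[α, β]ᵀ = Aᵀf.
Δ = 162·6 − 24² = 396.
α = (239·6 − 24·43)/396 = 67/66; β = (162·43 − 24·239)/396 = 205/66.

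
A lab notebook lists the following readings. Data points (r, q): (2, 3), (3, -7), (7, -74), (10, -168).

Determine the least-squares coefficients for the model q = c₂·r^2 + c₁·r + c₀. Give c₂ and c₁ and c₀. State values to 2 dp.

From the data, Σr^2·r^2 = 12498, Σr^2·r = 1378, Σr^2 = 162, Σr·r = 162, Σr = 22, Σ1 = 4.
For Aᵀq: Σr^2·q = -20477, Σr·q = -2213, Σq = -246.
Solving the 3×3 system (Gaussian elimination) gives c₂ = -557/284, c₁ = 659/284, c₀ = 367/71.

c₂ = -1.96, c₁ = 2.32, c₀ = 5.17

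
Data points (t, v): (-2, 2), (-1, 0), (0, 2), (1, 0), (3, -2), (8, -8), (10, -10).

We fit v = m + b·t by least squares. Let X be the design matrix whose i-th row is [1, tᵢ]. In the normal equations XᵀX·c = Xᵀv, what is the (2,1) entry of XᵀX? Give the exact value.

Row 2 ↔ basis t, column 1 ↔ basis 1, so (XᵀX)_{2,1} = Σᵢ t = (-2)·(1) + (-1)·(1) + (0)·(1) + (1)·(1) + (3)·(1) + (8)·(1) + (10)·(1) = 19.

19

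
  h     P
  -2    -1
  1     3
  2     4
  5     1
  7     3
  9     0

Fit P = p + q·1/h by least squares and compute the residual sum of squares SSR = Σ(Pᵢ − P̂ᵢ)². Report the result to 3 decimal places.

SSR = 8.084

Entries of AᵀA: Σ1 = 6, Σ1/h = 458/315, Σ1/h·1/h = 312113/198450.
Right-hand side: ΣP = 10, Σ1/h·P = 429/70.
det = 6·(312113/198450) − (458/315)² = 29063/3969.
p = (10·(312113/198450) − (458/315)·(429/70))/(29063/3969) = 676396/726575; q = (6·(429/70) − (458/315)·10)/(29063/3969) = 441189/145315.
Residuals: -599997/1453150, -702616/726575, 2253863/1453150, -78202/145315, 1188194/726575, -921501/726575; SSR = 11746897/1453150.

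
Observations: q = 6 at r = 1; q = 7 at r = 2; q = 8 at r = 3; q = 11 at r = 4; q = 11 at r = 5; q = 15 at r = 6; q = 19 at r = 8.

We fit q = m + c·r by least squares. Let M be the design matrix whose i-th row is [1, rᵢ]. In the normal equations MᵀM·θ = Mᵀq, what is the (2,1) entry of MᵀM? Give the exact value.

Row 2 ↔ basis r, column 1 ↔ basis 1, so (MᵀM)_{2,1} = Σᵢ r = (1)·(1) + (2)·(1) + (3)·(1) + (4)·(1) + (5)·(1) + (6)·(1) + (8)·(1) = 29.

29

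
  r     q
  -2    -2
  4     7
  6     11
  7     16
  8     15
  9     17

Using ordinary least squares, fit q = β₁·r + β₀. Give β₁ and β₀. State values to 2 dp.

From the data, Σr·r = 250, Σr = 32, Σ1 = 6.
Moment sums: Σr·q = 483, Σq = 64.
MᵀM·[β₁, β₀]ᵀ = Mᵀq becomes [[250, 32]; [32, 6]]·[β₁, β₀]ᵀ = [483, 64]ᵀ.
Determinant 250·6 − 32² = 476.
β₁ = (483·6 − 32·64)/476 = 25/14; β₀ = (250·64 − 32·483)/476 = 8/7.

β₁ = 1.79, β₀ = 1.14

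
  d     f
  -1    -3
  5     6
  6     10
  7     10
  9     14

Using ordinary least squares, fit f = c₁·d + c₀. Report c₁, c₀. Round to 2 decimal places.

c₁ = 1.70, c₀ = -1.44

Entries of AᵀA: Σd·d = 192, Σd = 26, Σ1 = 5.
Moment sums: Σd·f = 289, Σf = 37.
Eliminating c₀: 5·(row 1) − 26·(row 2) gives 284·c₁ = 5·289 − 26·37 = 483, so c₁ = 483/284.
Then c₀ = (37 − 26·(483/284))/5 = -205/142.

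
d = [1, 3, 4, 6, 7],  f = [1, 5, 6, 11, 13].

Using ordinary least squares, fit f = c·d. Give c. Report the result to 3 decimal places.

Compute the Gram sums: Σd·d = 111.
And Σd·f = 197.
So XᵀX·[c]ᵀ = Xᵀf: [[111]]·[c]ᵀ = [197]ᵀ.
c = 197/111 = 1.77477.

c = 1.775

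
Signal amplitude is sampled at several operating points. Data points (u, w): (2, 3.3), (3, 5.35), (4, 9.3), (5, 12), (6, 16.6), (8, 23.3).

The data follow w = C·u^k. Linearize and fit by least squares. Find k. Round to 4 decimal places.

k = 1.4504

With ln wᵢ as the transformed response and ln uᵢ as the regressor:
Σln u = 8.6587, Σ(ln u)² = 13.7340, Σln w = 13.5438, Σln u·ln w = 21.3416.
Normal system: [[13.7340, 8.6587]; [8.6587, 6]]·[k, ln C]ᵀ = [21.3416, 13.5438]ᵀ.
Solving (det = 7.4309): k = 1.45043, ln C = 0.16417.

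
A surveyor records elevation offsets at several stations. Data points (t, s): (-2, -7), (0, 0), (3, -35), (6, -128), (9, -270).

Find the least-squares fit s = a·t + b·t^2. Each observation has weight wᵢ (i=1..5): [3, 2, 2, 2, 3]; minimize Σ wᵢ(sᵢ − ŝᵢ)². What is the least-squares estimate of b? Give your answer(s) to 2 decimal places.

Normal-equation sums: Σwᵢ·t·t = 345, Σwᵢ·t·t^2 = 2649, Σwᵢ·t^2·t^2 = 22485.
Moment sums: Σwᵢ·t·s = -8994, Σwᵢ·t^2·s = -75540.
So MᵀWM·[a, b]ᵀ = MᵀWs: [[345, 2649]; [2649, 22485]]·[a, b]ᵀ = [-8994, -75540]ᵀ.
det = 345·22485 − 2649² = 740124.
a = ((-8994)·22485 − 2649·(-75540))/740124 = -39345/13706; b = (345·(-75540) − 2649·(-8994))/740124 = -41411/13706.

b = -3.02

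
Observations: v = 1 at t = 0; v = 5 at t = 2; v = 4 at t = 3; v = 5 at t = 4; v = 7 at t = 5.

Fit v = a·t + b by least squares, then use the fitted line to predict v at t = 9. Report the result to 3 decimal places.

Sums needed: Σt·t = 54, Σt = 14, Σ1 = 5.
For Mᵀv: Σt·v = 77, Σv = 22.
det = 54·5 − 14² = 74.
a = (77·5 − 14·22)/74 = 77/74; b = (54·22 − 14·77)/74 = 55/37.
At t = 9: v̂ = (77/74)·(9) + (55/37)·(1) = 803/74.

v̂ = 10.851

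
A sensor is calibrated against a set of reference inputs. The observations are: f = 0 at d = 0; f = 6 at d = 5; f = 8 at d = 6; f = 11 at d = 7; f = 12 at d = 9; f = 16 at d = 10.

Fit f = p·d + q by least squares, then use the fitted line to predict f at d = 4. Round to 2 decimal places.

f̂ = 5.52

With design matrix M, MᵀM = [[291, 37]; [37, 6]] and Mᵀf = [423, 53]ᵀ.
Eliminating q: 6·(row 1) − 37·(row 2) gives 377·p = 6·423 − 37·53 = 577, so p = 577/377.
Then q = (53 − 37·(577/377))/6 = -228/377.
At d = 4: f̂ = (577/377)·(4) + (-228/377)·(1) = 160/29.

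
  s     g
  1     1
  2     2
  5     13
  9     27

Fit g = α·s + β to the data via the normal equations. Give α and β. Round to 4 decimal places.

α = 3.3613, β = -3.5355

Normal-equation sums: Σs·s = 111, Σs = 17, Σ1 = 4.
Right-hand side: Σs·g = 313, Σg = 43.
AᵀA·[α, β]ᵀ = Aᵀg becomes [[111, 17]; [17, 4]]·[α, β]ᵀ = [313, 43]ᵀ.
Determinant 111·4 − 17² = 155.
α = (313·4 − 17·43)/155 = 521/155; β = (111·43 − 17·313)/155 = -548/155.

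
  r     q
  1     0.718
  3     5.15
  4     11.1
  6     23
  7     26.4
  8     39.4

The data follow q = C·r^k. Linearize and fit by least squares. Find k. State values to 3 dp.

With ln qᵢ as the transformed response and ln rᵢ as the regressor:
XᵀX = [[14.4498, 8.3020]; [8.3020, 6]], rhs = [24.7645, 13.7973]ᵀ  (here Σln r = 8.3020, Σ(ln r)² = 14.4498, Σln q = 13.7973, Σln r·ln q = 24.7645).
Δ = 14.4498·6 − (8.3020)² = 17.7753; k = (24.7645·6 − 8.3020·13.7973)/17.7753 = 1.91510, ln C = (14.4498·13.7973 − 8.3020·24.7645)/17.7753 = -0.35032.

k = 1.915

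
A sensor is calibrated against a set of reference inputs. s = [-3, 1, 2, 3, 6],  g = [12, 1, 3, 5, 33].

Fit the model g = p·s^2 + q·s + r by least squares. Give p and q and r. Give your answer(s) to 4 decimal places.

Setting ∂/∂p … = 0 gives: 1475·p + 225·q + 59·r = 1354;  225·p + 59·q + 9·r = 184;  59·p + 9·q + 5·r = 54.
(Σs^2·s^2 = 1475, Σs^2·s = 225, Σs^2 = 59, Σs·s = 59, Σs = 9, Σ1 = 5, Σs^2·g = 1354, Σs·g = 184, Σg = 54.)
Row-reducing yields p = 3637/3432, q = -95/104, r = -2/33.

p = 1.0597, q = -0.9135, r = -0.0606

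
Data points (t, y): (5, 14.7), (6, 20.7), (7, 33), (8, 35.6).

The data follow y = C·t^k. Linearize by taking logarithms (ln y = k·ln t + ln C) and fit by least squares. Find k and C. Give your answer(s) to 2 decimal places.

k = 2.01, C = 0.59

Let Y = ln y. Fitting Y = k·ln t + ln C by least squares:
XᵀX = [[13.9113, 7.4265]; [7.4265, 4]], rhs = [23.9876, 12.7868]ᵀ  (here Σln t = 7.4265, Σ(ln t)² = 13.9113, Σln y = 12.7868, Σln t·ln y = 23.9876).
Δ = 13.9113·4 − (7.4265)² = 0.4917; k = (23.9876·4 − 7.4265·12.7868)/0.4917 = 2.00975, ln C = (13.9113·12.7868 − 7.4265·23.9876)/0.4917 = -0.53467, so C = exp(-0.53467) = 0.58586.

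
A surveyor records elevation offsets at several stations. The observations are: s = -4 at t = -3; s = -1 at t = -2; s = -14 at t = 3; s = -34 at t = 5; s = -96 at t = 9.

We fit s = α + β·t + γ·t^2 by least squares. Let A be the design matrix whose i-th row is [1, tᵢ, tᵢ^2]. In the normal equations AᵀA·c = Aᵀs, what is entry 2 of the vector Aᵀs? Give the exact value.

Entry 2 ↔ basis t, so (Aᵀs)_{2} = Σᵢ (t)·sᵢ = (-3)·(-4) + (-2)·(-1) + (3)·(-14) + (5)·(-34) + (9)·(-96) = -1062.

-1062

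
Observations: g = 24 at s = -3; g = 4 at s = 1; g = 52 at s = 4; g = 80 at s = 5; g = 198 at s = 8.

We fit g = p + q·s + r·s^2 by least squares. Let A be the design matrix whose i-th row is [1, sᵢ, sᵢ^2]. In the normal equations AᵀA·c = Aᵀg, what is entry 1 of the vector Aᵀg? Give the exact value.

Entry 1 ↔ basis 1, so (Aᵀg)_{1} = Σᵢ gᵢ = (1)·(24) + (1)·(4) + (1)·(52) + (1)·(80) + (1)·(198) = 358.

358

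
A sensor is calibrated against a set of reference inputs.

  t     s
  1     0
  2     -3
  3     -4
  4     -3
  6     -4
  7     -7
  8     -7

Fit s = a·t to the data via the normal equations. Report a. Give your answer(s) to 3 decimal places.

From the data, Σt·t = 179.
Right-hand side: Σt·s = -159.
XᵀX·[a]ᵀ = Xᵀs becomes [[179]]·[a]ᵀ = [-159]ᵀ.
Hence a = -159 / 179 ≈ -0.888268.

a = -0.888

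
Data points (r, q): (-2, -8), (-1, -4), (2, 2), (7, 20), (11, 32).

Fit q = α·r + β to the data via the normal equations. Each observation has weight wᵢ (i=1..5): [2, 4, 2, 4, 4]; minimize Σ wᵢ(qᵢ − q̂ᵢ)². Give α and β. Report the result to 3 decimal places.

α = 3.063, β = -1.769

With design matrix X, XᵀWX = [[700, 68]; [68, 16]] and XᵀWq = [2024, 180]ᵀ.
Eliminating β: 16·(row 1) − 68·(row 2) gives 6576·α = 16·2024 − 68·180 = 20144, so α = 1259/411.
Then β = (180 − 68·(1259/411))/16 = -727/411.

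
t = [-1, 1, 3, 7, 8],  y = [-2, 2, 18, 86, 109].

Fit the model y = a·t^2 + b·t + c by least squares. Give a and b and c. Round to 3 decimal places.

The normal system AᵀA·[a, b, c]ᵀ = Aᵀy is [[6580, 882, 124]; [882, 124, 18]; [124, 18, 5]]·[a, b, c]ᵀ = [11352, 1532, 213]ᵀ.
Inverting the 3×3 Gram matrix, [a, b, c]ᵀ = [32499/22171, 47444/22171, -32289/22171]ᵀ.

a = 1.466, b = 2.140, c = -1.456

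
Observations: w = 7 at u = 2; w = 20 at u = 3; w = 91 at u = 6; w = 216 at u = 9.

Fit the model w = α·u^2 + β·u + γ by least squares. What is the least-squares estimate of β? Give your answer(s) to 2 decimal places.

Compute the Gram sums: Σu^2·u^2 = 7954, Σu^2·u = 980, Σu^2 = 130, Σu·u = 130, Σu = 20, Σ1 = 4.
For Xᵀw: Σu^2·w = 20980, Σu·w = 2564, Σw = 334.
Solving the 3×3 system (Gaussian elimination) gives α = 97/33, β = -38/15, γ = 7/11.

β = -2.53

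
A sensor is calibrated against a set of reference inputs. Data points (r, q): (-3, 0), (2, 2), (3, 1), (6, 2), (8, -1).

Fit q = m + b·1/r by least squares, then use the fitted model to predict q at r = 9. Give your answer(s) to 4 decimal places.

q̂ = 0.6901

Normal-equation sums: Σ1 = 5, Σ1/r = 19/24, Σ1/r·1/r = 33/64.
For Xᵀq: Σq = 4, Σ1/r·q = 37/24.
So XᵀX·[m, b]ᵀ = Xᵀq: [[5, 19/24]; [19/24, 33/64]]·[m, b]ᵀ = [4, 37/24]ᵀ.
Determinant 5·(33/64) − (19/24)² = 281/144.
m = (4·(33/64) − (19/24)·(37/24))/(281/144) = 485/1124; b = (5·(37/24) − (19/24)·4)/(281/144) = 654/281.
At r = 9: q̂ = (485/1124)·(1) + (654/281)·(1/9) = 2327/3372.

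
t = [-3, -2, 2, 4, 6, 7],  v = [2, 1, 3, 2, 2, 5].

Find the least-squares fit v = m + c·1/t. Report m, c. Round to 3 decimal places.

m = 2.430, c = 1.844

Sums needed: Σ1 = 6, Σ1/t = 19/84, Σ1/t·1/t = 5093/7056.
Moment sums: Σv = 15, Σ1/t·v = 79/42.
So XᵀX·[m, c]ᵀ = Xᵀv: [[6, 19/84]; [19/84, 5093/7056]]·[m, c]ᵀ = [15, 79/42]ᵀ.
det = 6·(5093/7056) − (19/84)² = 30197/7056.
m = (15·(5093/7056) − (19/84)·(79/42))/(30197/7056) = 73393/30197; c = (6·(79/42) − (19/84)·15)/(30197/7056) = 55692/30197.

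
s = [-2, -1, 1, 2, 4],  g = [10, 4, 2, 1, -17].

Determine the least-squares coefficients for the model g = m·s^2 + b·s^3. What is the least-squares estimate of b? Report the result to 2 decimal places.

Entries of AᵀA: Σs^2·s^2 = 290, Σs^2·s^3 = 1024, Σs^3·s^3 = 4226.
Moment sums: Σs^2·g = -222, Σs^3·g = -1162.
So AᵀA·[m, b]ᵀ = Aᵀg: [[290, 1024]; [1024, 4226]]·[m, b]ᵀ = [-222, -1162]ᵀ.
Δ = 290·4226 − 1024² = 176964.
m = ((-222)·4226 − 1024·(-1162))/176964 = 62929/44241; b = (290·(-1162) − 1024·(-222))/176964 = -27413/44241.

b = -0.62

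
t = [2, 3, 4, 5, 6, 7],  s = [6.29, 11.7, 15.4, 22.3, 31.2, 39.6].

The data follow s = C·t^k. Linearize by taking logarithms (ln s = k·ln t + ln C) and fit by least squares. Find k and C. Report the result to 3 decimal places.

k = 1.447, C = 2.271

Let Y = ln s. Fitting Y = k·ln t + ln C by least squares:
XᵀX = [[13.1965, 8.5252]; [8.5252, 6]], rhs = [26.0872, 17.2568]ᵀ  (here Σln t = 8.5252, Σ(ln t)² = 13.1965, Σln s = 17.2568, Σln t·ln s = 26.0872).
Slope k = (n·Σln t·ln s − Σln t·Σln s)/(n·Σ(ln t)² − (Σln t)²) = (6·26.0872 − 8.5252·17.2568)/6.5005 = 1.44703; ln C = (Σln s − k·Σln t)/n = 0.82010, so C = exp(0.82010) = 2.27073.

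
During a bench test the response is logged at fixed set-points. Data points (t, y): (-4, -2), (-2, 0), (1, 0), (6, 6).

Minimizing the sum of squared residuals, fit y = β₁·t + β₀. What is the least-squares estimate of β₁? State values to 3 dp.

Sums needed: Σt·t = 57, Σt = 1, Σ1 = 4.
For Mᵀy: Σt·y = 44, Σy = 4.
Determinant 57·4 − 1² = 227.
β₁ = (44·4 − 1·4)/227 = 172/227; β₀ = (57·4 − 1·44)/227 = 184/227.

β₁ = 0.758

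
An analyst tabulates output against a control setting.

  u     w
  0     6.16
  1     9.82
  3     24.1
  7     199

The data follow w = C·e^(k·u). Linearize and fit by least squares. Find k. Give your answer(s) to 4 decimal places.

With ln wᵢ as the transformed response and uᵢ as the regressor:
XᵀX = [[59.0000, 11.0000]; [11.0000, 4]], rhs = [48.8842, 12.5780]ᵀ  (here Σu = 11.0000, Σ(u)² = 59.0000, Σln w = 12.5780, Σu·ln w = 48.8842).
Δ = 59.0000·4 − (11.0000)² = 115.0000; k = (48.8842·4 − 11.0000·12.5780)/115.0000 = 0.49721, ln C = (59.0000·12.5780 − 11.0000·48.8842)/115.0000 = 1.77719.

k = 0.4972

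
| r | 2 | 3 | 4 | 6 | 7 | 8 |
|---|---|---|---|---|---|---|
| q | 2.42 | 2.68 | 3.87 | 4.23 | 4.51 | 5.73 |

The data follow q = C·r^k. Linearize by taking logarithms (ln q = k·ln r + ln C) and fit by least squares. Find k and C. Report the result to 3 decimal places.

Taking logs, ln q = k·ln r + ln C, so regress ln q on ln r.
Σln r = 8.9952, Σ(ln r)² = 14.9303, Σln q = 7.9171, Σln r·ln q = 12.7169.
Equations: 14.9303·k + 8.9952·ln C = 12.7169;  8.9952·k + 6·ln C = 7.9171.
Δ = 14.9303·6 − (8.9952)² = 8.6686; k = (12.7169·6 − 8.9952·7.9171)/8.6686 = 0.58676, ln C = (14.9303·7.9171 − 8.9952·12.7169)/8.6686 = 0.43984, so C = exp(0.43984) = 1.55246.

k = 0.587, C = 1.552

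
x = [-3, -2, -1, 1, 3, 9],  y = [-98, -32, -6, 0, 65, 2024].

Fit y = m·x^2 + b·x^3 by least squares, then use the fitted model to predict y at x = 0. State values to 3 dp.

ŷ = 0.000

Forming MᵀM = [[6741, 59017]; [59017, 532965]] and Mᵀy = [163513, 1480159]ᵀ gives MᵀM·[m, b]ᵀ = Mᵀy.
Determinant 6741·532965 − 59017² = 109710776.
m = (163513·532965 − 59017·1480159)/109710776 = -14845547/7836484; b = (6741·1480159 − 59017·163513)/109710776 = 23407507/7836484.
At x = 0: ŷ = (-14845547/7836484)·(0) + (23407507/7836484)·(0) = 0.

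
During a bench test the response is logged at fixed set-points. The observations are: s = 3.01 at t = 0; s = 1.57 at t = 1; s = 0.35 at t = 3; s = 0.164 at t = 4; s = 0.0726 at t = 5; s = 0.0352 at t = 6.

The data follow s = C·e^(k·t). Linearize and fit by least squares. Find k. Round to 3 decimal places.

k = -0.749

Linearized form: ln s = k·t + ln C. From the 6 transformed points,
Sums: Σt = 19.0000, Σ(t)² = 87.0000, Σln s = -7.2742, Σt·ln s = -43.1242.
Normal system: [[87.0000, 19.0000]; [19.0000, 6]]·[k, ln C]ᵀ = [-43.1242, -7.2742]ᵀ.
Slope k = (n·Σt·ln s − Σt·Σln s)/(n·Σ(t)² − (Σt)²) = (6·-43.1242 − 19.0000·-7.2742)/161.0000 = -0.74867; ln C = (Σln s − k·Σt)/n = 1.15841.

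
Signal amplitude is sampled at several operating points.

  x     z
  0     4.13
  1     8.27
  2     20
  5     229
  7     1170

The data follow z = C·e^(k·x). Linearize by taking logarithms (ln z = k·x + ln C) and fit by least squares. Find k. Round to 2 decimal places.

Let Y = ln z. Fitting Y = k·x + ln C by least squares:
Σx = 15.0000, Σ(x)² = 79.0000, Σln z = 19.0251, Σx·ln z = 84.7260.
Equations: 79.0000·k + 15.0000·ln C = 84.7260;  15.0000·k + 5·ln C = 19.0251.
Slope k = (n·Σx·ln z − Σx·Σln z)/(n·Σ(x)² − (Σx)²) = (5·84.7260 − 15.0000·19.0251)/170.0000 = 0.81325; ln C = (Σln z − k·Σx)/n = 1.36526.

k = 0.81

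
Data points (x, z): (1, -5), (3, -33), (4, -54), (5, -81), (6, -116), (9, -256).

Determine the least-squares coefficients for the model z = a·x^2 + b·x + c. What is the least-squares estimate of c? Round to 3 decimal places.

Sums needed: Σx^2·x^2 = 8820, Σx^2·x = 1162, Σx^2 = 168, Σx·x = 168, Σx = 28, Σ1 = 6.
And Σx^2·z = -28103, Σx·z = -3725, Σz = -545.
AᵀA·[a, b, c]ᵀ = Aᵀz becomes [[8820, 1162, 168]; [1162, 168, 28]; [168, 28, 6]]·[a, b, c]ᵀ = [-28103, -3725, -545]ᵀ.
Inverting the 3×3 Gram matrix, [a, b, c]ᵀ = [-213/70, -59/70, -17/10]ᵀ.

c = -1.700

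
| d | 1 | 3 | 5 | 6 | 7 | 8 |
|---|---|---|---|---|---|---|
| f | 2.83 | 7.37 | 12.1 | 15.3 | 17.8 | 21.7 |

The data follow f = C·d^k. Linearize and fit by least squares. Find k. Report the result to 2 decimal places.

k = 0.96

Taking logs, ln f = k·ln d + ln C, so regress ln f on ln d.
Σln d = 8.5252, Σ(ln d)² = 15.1183, Σln f = 14.2153, Σln d·ln f = 23.0965.
Equations: 15.1183·k + 8.5252·ln C = 23.0965;  8.5252·k + 6·ln C = 14.2153.
Solving (det = 18.0313): k = 0.96451, ln C = 0.99878.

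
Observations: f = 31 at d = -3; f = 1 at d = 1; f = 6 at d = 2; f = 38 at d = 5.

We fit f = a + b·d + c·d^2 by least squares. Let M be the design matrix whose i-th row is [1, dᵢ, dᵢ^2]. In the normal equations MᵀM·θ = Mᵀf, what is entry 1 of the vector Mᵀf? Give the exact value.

Entry 1 ↔ basis 1, so (Mᵀf)_{1} = Σᵢ fᵢ = (1)·(31) + (1)·(1) + (1)·(6) + (1)·(38) = 76.

76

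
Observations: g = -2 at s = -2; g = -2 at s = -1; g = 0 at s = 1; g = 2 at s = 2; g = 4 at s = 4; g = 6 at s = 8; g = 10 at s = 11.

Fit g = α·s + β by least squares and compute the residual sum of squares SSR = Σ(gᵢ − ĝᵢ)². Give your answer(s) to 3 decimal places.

SSR = 2.603

Normal-equation sums: Σs·s = 211, Σs = 23, Σ1 = 7.
Right-hand side: Σs·g = 184, Σg = 18.
XᵀX·[α, β]ᵀ = Xᵀg becomes [[211, 23]; [23, 7]]·[α, β]ᵀ = [184, 18]ᵀ.
Determinant 211·7 − 23² = 948.
α = (184·7 − 23·18)/948 = 437/474; β = (211·18 − 23·184)/948 = -217/474.
Residuals: 143/474, -49/79, -110/237, 97/158, 365/474, -145/158, 25/79; SSR = 617/237.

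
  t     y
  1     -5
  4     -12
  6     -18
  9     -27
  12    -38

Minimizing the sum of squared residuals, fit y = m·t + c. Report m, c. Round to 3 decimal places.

m = -3.005, c = -0.765

Normal-equation sums: Σt·t = 278, Σt = 32, Σ1 = 5.
For Mᵀy: Σt·y = -860, Σy = -100.
MᵀM·[m, c]ᵀ = Mᵀy becomes [[278, 32]; [32, 5]]·[m, c]ᵀ = [-860, -100]ᵀ.
Δ = 278·5 − 32² = 366.
m = ((-860)·5 − 32·(-100))/366 = -550/183; c = (278·(-100) − 32·(-860))/366 = -140/183.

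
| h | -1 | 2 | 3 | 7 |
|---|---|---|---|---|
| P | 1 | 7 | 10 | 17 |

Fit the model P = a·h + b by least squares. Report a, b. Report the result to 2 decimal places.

The normal system MᵀM·[a, b]ᵀ = MᵀP is [[63, 11]; [11, 4]]·[a, b]ᵀ = [162, 35]ᵀ.
Δ = 63·4 − 11² = 131.
a = (162·4 − 11·35)/131 = 263/131; b = (63·35 − 11·162)/131 = 423/131.

a = 2.01, b = 3.23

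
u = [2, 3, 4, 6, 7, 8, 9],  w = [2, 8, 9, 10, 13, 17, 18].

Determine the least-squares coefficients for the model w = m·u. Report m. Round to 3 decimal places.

m = 1.981

Sums needed: Σu·u = 259.
And Σu·w = 513.
So XᵀX·[m]ᵀ = Xᵀw: [[259]]·[m]ᵀ = [513]ᵀ.
m = 513/259 = 1.98069.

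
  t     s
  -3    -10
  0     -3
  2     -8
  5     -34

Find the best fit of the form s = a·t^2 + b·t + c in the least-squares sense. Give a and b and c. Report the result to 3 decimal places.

a = -1.100, b = -0.771, c = -2.529

XᵀX·[a, b, c]ᵀ = Xᵀs reads: 722·a + 106·b + 38·c = -972;  106·a + 38·b + 4·c = -156;  38·a + 4·b + 4·c = -55.
(Σt^2·t^2 = 722, Σt^2·t = 106, Σt^2 = 38, Σt·t = 38, Σt = 4, Σ1 = 4, Σt^2·s = -972, Σt·s = -156, Σs = -55.)
Row-reducing yields a = -11/10, b = -131/170, c = -43/17.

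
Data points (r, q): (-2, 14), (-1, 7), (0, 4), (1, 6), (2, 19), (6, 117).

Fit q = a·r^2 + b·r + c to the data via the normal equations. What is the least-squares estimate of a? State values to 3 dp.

a = 3.001

From the data, Σr^2·r^2 = 1330, Σr^2·r = 216, Σr^2 = 46, Σr·r = 46, Σr = 6, Σ1 = 6.
Moment sums: Σr^2·q = 4357, Σr·q = 711, Σq = 167.
Normal equations: [[1330, 216, 46]; [216, 46, 6]; [46, 6, 6]]·[a, b, c]ᵀ = [4357, 711, 167]ᵀ.
Solving the 3×3 system (Gaussian elimination) gives a = 4588/1529, b = 6477/7645, c = 60871/15290.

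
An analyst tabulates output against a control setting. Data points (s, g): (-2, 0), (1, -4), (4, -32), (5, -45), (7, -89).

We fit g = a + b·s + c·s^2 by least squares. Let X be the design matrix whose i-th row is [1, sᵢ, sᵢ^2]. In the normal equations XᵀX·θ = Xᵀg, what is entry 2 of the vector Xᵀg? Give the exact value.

Entry 2 ↔ basis s, so (Xᵀg)_{2} = Σᵢ (s)·gᵢ = (-2)·(0) + (1)·(-4) + (4)·(-32) + (5)·(-45) + (7)·(-89) = -980.

-980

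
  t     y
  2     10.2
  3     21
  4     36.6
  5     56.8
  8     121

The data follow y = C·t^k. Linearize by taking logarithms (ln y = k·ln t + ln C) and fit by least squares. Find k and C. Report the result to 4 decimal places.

Taking logs, ln y = k·ln t + ln C, so regress ln y on ln t.
Over the data: Σln t = 6.8669, Σ(ln t)² = 10.5236, Σln y = 17.8023, Σln t·ln y = 26.4192.
Normal system: [[10.5236, 6.8669]; [6.8669, 5]]·[k, ln C]ᵀ = [26.4192, 17.8023]ᵀ.
Solving (det = 5.4631): k = 1.80278, ln C = 1.08455, so C = exp(1.08455) = 2.95811.

k = 1.8028, C = 2.9581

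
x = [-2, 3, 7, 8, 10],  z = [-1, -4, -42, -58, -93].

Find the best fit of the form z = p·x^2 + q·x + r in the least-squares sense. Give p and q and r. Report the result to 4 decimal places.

p = -1.0155, q = 0.4545, r = 3.9396

The normal equations are: 16594·p + 1874·q + 226·r = -15110;  1874·p + 226·q + 26·r = -1698;  226·p + 26·q + 5·r = -198.
(Σx^2·x^2 = 16594, Σx^2·x = 1874, Σx^2 = 226, Σx·x = 226, Σx = 26, Σ1 = 5, Σx^2·z = -15110, Σx·z = -1698, Σz = -198.)
Solving the 3×3 system (Gaussian elimination) gives p = -57679/56796, q = 25811/56796, r = 18646/4733.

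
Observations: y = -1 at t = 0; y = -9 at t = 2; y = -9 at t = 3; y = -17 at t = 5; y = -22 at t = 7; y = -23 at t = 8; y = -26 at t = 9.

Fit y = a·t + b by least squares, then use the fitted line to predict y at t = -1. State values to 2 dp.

Entries of XᵀX: Σt·t = 232, Σt = 34, Σ1 = 7.
Moment sums: Σt·y = -702, Σy = -107.
So XᵀX·[a, b]ᵀ = Xᵀy: [[232, 34]; [34, 7]]·[a, b]ᵀ = [-702, -107]ᵀ.
Δ = 232·7 − 34² = 468.
a = ((-702)·7 − 34·(-107))/468 = -319/117; b = (232·(-107) − 34·(-702))/468 = -239/117.
At t = -1: ŷ = (-319/117)·(-1) + (-239/117)·(1) = 80/117.

ŷ = 0.68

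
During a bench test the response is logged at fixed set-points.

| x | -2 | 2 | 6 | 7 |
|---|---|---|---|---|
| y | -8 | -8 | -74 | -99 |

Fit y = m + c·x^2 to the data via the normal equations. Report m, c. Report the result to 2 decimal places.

Entries of MᵀM: Σ1 = 4, Σx^2 = 93, Σx^2·x^2 = 3729.
For Mᵀy: Σy = -189, Σx^2·y = -7579.
MᵀM·[m, c]ᵀ = Mᵀy becomes [[4, 93]; [93, 3729]]·[m, c]ᵀ = [-189, -7579]ᵀ.
Δ = 4·3729 − 93² = 6267.
m = ((-189)·3729 − 93·(-7579))/6267 = 22/2089; c = (4·(-7579) − 93·(-189))/6267 = -12739/6267.

m = 0.01, c = -2.03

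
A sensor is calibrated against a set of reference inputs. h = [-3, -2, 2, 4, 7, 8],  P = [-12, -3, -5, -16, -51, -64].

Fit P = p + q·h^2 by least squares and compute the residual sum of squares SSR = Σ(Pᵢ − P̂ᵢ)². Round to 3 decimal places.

SSR = 10.830

Forming MᵀM = [[6, 146]; [146, 6866]] and MᵀP = [-151, -6991]ᵀ gives MᵀM·[p, q]ᵀ = MᵀP.
Δ = 6·6866 − 146² = 19880.
p = ((-151)·6866 − 146·(-6991))/19880 = -402/497; q = (6·(-6991) − 146·(-151))/19880 = -995/994.
Residuals: -2169/994, 901/497, -93/497, 410/497, -1135/994, 62/71; SSR = 10765/994.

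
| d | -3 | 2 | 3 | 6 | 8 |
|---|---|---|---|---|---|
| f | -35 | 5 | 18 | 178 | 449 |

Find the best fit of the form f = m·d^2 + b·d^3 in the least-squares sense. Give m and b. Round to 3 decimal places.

m = -1.011, b = 1.002

Normal-equation sums: Σd^2·d^2 = 5570, Σd^2·d^3 = 40576, Σd^3·d^3 = 310322.
And Σd^2·f = 35011, Σd^3·f = 269807.
Normal equations: [[5570, 40576]; [40576, 310322]]·[m, b]ᵀ = [35011, 269807]ᵀ.
Δ = 5570·310322 − 40576² = 82081764.
m = (35011·310322 − 40576·269807)/82081764 = -4611405/4560098; b = (5570·269807 − 40576·35011)/82081764 = 4567703/4560098.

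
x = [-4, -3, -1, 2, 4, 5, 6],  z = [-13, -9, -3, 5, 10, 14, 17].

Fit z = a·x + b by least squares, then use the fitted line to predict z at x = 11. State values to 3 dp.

Setting ∂/∂a … = 0 gives: 107·a + 9·b = 304;  9·a + 7·b = 21.
(Σx·x = 107, Σx = 9, Σ1 = 7, Σx·z = 304, Σz = 21.)
Eliminating b: 7·(row 1) − 9·(row 2) gives 668·a = 7·304 − 9·21 = 1939, so a = 1939/668.
Then b = (21 − 9·(1939/668))/7 = -489/668.
At x = 11: ẑ = (1939/668)·(11) + (-489/668)·(1) = 5210/167.

ẑ = 31.198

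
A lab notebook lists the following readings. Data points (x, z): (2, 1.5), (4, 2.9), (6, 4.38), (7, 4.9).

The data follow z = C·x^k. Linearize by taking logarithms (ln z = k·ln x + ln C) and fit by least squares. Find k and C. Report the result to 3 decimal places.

k = 0.957, C = 0.773

Linearized form: ln z = k·ln x + ln C. From the 4 transformed points,
AᵀA = [[9.3992, 5.8171]; [5.8171, 4]], rhs = [7.4961, 4.5365]ᵀ  (here Σln x = 5.8171, Σ(ln x)² = 9.3992, Σln z = 4.5365, Σln x·ln z = 7.4961).
Solving (det = 3.7582): k = 0.95664, ln C = -0.25711, so C = exp(-0.25711) = 0.77328.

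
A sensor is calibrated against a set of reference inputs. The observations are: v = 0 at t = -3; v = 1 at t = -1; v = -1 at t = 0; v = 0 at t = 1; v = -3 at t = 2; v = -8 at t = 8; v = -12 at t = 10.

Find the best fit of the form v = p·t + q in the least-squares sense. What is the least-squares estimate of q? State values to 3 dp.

q = -0.902

Entries of AᵀA: Σt·t = 179, Σt = 17, Σ1 = 7.
Moment sums: Σt·v = -191, Σv = -23.
Determinant 179·7 − 17² = 964.
p = ((-191)·7 − 17·(-23))/964 = -473/482; q = (179·(-23) − 17·(-191))/964 = -435/482.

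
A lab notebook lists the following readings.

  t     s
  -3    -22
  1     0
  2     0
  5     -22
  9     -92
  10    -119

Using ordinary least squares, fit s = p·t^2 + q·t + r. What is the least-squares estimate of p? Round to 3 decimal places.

p = -1.471

With design matrix M, MᵀM = [[17284, 1836, 220]; [1836, 220, 24]; [220, 24, 6]] and Mᵀs = [-20100, -2062, -255]ᵀ.
Solving the 3×3 system (Gaussian elimination) gives p = -63159/42940, q = 126101/42940, r = -3381/10735.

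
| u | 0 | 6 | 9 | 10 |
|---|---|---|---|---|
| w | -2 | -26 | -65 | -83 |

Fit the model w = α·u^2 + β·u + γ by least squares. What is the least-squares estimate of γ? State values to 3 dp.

Forming MᵀM = [[17857, 1945, 217]; [1945, 217, 25]; [217, 25, 4]] and Mᵀw = [-14501, -1571, -176]ᵀ gives MᵀM·[α, β, γ]ᵀ = Mᵀw.
Inverting the 3×3 Gram matrix, [α, β, γ]ᵀ = [-5243/5116, 11147/5116, -2585/1279]ᵀ.

γ = -2.021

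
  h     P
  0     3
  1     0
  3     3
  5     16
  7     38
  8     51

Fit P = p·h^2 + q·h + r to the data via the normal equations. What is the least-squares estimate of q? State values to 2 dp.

q = -3.20

From the data, Σh^2·h^2 = 7204, Σh^2·h = 1008, Σh^2 = 148, Σh·h = 148, Σh = 24, Σ1 = 6.
And Σh^2·P = 5553, Σh·P = 763, ΣP = 111.
XᵀX·[p, q, r]ᵀ = XᵀP becomes [[7204, 1008, 148]; [1008, 148, 24]; [148, 24, 6]]·[p, q, r]ᵀ = [5553, 763, 111]ᵀ.
Inverting the 3×3 Gram matrix, [p, q, r]ᵀ = [789/676, -2165/676, 426/169]ᵀ.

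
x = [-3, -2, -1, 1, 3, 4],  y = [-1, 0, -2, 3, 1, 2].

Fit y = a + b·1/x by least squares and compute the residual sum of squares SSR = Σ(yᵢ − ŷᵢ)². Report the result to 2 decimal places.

SSR = 1.82

The normal equations are: 6·a + (-1/4)·b = 3;  (-1/4)·a + (365/144)·b = 37/6.
Eliminating b: (365/144)·(row 1) − (-1/4)·(row 2) gives (727/48)·a = (365/144)·3 − (-1/4)·(37/6) = 439/48, so a = 439/727.
Then b = ((37/6) − (-1/4)·(439/727))/(365/144) = 1812/727.
Residuals: -562/727, 467/727, -81/727, -70/727, -316/727, 562/727; SSR = 1322/727.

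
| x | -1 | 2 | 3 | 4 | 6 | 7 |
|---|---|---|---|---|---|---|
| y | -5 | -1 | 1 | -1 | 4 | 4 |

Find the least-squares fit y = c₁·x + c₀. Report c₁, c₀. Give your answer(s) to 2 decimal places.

Sums needed: Σx·x = 115, Σx = 21, Σ1 = 6.
For Mᵀy: Σx·y = 54, Σy = 2.
Determinant 115·6 − 21² = 249.
c₁ = (54·6 − 21·2)/249 = 94/83; c₀ = (115·2 − 21·54)/249 = -904/249.

c₁ = 1.13, c₀ = -3.63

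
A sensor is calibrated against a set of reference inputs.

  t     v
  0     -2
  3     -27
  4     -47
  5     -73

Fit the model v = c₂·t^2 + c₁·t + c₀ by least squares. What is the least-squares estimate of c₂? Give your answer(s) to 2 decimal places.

c₂ = -2.94

MᵀM·[c₂, c₁, c₀]ᵀ = Mᵀv reads: 962·c₂ + 216·c₁ + 50·c₀ = -2820;  216·c₂ + 50·c₁ + 12·c₀ = -634;  50·c₂ + 12·c₁ + 4·c₀ = -149.
(Σt^2·t^2 = 962, Σt^2·t = 216, Σt^2 = 50, Σt·t = 50, Σt = 12, Σ1 = 4, Σt^2·v = -2820, Σt·v = -634, Σv = -149.)
Row-reducing yields c₂ = -1063/362, c₁ = 88/181, c₀ = -725/362.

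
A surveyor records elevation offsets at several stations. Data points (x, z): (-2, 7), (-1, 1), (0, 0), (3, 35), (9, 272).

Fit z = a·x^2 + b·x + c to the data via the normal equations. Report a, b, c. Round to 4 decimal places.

a = 3.0820, b = 2.4846, c = -0.0297

From the data, Σx^2·x^2 = 6659, Σx^2·x = 747, Σx^2 = 95, Σx·x = 95, Σx = 9, Σ1 = 5.
Right-hand side: Σx^2·z = 22376, Σx·z = 2538, Σz = 315.
Normal equations: [[6659, 747, 95]; [747, 95, 9]; [95, 9, 5]]·[a, b, c]ᵀ = [22376, 2538, 315]ᵀ.
Solving the 3×3 system (Gaussian elimination) gives a = 390787/126798, b = 105015/42266, c = -1880/63399.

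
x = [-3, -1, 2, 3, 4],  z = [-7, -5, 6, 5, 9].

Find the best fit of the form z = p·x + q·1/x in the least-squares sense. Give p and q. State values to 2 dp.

Normal-equation sums: Σx·x = 39, Σx·1/x = 5, Σ1/x·1/x = 221/144.
Moment sums: Σx·z = 89, Σ1/x·z = 57/4.
So AᵀA·[p, q]ᵀ = Aᵀz: [[39, 5]; [5, 221/144]]·[p, q]ᵀ = [89, 57/4]ᵀ.
Δ = 39·(221/144) − 5² = 1673/48.
p = (89·(221/144) − 5·(57/4))/(1673/48) = 9409/5019; q = (39·(57/4) − 5·89)/(1673/48) = 5316/1673.

p = 1.87, q = 3.18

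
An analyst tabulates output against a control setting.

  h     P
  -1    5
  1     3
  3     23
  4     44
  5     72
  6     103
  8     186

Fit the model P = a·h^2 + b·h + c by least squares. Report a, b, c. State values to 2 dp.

Sums needed: Σh^2·h^2 = 6356, Σh^2·h = 944, Σh^2 = 152, Σh·h = 152, Σh = 26, Σ1 = 7.
And Σh^2·P = 18331, Σh·P = 2709, ΣP = 436.
Normal equations: [[6356, 944, 152]; [944, 152, 26]; [152, 26, 7]]·[a, b, c]ᵀ = [18331, 2709, 436]ᵀ.
Row-reducing yields a = 136291/44436, b = -59473/44436, c = 4861/7406.

a = 3.07, b = -1.34, c = 0.66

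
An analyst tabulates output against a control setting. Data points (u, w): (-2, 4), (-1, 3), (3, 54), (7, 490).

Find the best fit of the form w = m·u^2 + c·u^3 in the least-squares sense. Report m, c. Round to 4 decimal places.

The normal system MᵀM·[m, c]ᵀ = Mᵀw is [[2499, 17017]; [17017, 118443]]·[m, c]ᵀ = [24515, 169493]ᵀ.
Δ = 2499·118443 − 17017² = 6410768.
m = (24515·118443 − 17017·169493)/6410768 = 372457/123284; c = (2499·169493 − 17017·24515)/6410768 = 13427/13468.

m = 3.0211, c = 0.9970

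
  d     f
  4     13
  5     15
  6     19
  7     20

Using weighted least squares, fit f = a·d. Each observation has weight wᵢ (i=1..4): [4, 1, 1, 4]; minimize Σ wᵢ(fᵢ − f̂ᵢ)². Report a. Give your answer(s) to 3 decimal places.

a = 2.981

Forming XᵀWX = [[321]] and XᵀWf = [957]ᵀ gives XᵀWX·[a]ᵀ = XᵀWf.
Hence a = 957 / 321 ≈ 2.98131.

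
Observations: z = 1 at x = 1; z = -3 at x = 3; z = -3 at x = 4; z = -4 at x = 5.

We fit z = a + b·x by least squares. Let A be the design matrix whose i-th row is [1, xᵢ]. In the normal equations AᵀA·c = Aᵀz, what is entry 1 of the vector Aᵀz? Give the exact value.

-9

Entry 1 ↔ basis 1, so (Aᵀz)_{1} = Σᵢ zᵢ = (1)·(1) + (1)·(-3) + (1)·(-3) + (1)·(-4) = -9.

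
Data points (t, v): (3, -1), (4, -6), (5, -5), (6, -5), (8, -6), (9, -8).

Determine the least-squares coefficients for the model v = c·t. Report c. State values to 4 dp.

From the data, Σt·t = 231.
And Σt·v = -202.
Normal equations: [[231]]·[c]ᵀ = [-202]ᵀ.
c = (-202)/231 = -0.874459.

c = -0.8745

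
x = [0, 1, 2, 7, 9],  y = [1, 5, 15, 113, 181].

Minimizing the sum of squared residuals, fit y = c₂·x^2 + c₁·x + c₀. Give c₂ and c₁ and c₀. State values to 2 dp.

The normal system AᵀA·[c₂, c₁, c₀]ᵀ = Aᵀy is [[8979, 1081, 135]; [1081, 135, 19]; [135, 19, 5]]·[c₂, c₁, c₀]ᵀ = [20263, 2455, 315]ᵀ.
Inverting the 3×3 Gram matrix, [c₂, c₁, c₀]ᵀ = [29823/15439, 39535/15439, 17203/15439]ᵀ.

c₂ = 1.93, c₁ = 2.56, c₀ = 1.11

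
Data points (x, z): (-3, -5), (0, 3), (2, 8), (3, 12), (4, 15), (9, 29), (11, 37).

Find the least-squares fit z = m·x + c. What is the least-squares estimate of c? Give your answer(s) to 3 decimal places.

c = 3.078

Normal-equation sums: Σx·x = 240, Σx = 26, Σ1 = 7.
For Aᵀz: Σx·z = 795, Σz = 99.
Normal equations: [[240, 26]; [26, 7]]·[m, c]ᵀ = [795, 99]ᵀ.
det = 240·7 − 26² = 1004.
m = (795·7 − 26·99)/1004 = 2991/1004; c = (240·99 − 26·795)/1004 = 1545/502.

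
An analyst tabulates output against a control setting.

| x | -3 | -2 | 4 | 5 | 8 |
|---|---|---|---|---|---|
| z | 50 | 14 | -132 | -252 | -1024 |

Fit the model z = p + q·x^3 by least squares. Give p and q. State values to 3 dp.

p = -3.235, q = -1.994

The normal system MᵀM·[p, q]ᵀ = Mᵀz is [[5, 666]; [666, 282658]]·[p, q]ᵀ = [-1344, -565698]ᵀ.
Determinant 5·282658 − 666² = 969734.
p = ((-1344)·282658 − 666·(-565698))/969734 = -1568742/484867; q = (5·(-565698) − 666·(-1344))/969734 = -966693/484867.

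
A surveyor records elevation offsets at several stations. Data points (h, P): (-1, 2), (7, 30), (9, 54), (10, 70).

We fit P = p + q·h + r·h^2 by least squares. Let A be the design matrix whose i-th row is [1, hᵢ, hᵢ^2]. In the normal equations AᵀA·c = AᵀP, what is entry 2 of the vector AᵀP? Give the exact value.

Entry 2 ↔ basis h, so (AᵀP)_{2} = Σᵢ (h)·Pᵢ = (-1)·(2) + (7)·(30) + (9)·(54) + (10)·(70) = 1394.

1394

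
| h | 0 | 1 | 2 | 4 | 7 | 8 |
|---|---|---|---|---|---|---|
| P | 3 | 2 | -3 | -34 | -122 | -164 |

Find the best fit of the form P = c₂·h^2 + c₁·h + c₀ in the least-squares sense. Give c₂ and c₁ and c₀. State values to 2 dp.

Entries of MᵀM: Σh^2·h^2 = 6770, Σh^2·h = 928, Σh^2 = 134, Σh·h = 134, Σh = 22, Σ1 = 6.
And Σh^2·P = -17028, Σh·P = -2306, ΣP = -318.
MᵀM·[c₂, c₁, c₀]ᵀ = MᵀP becomes [[6770, 928, 134]; [928, 134, 22]; [134, 22, 6]]·[c₂, c₁, c₀]ᵀ = [-17028, -2306, -318]ᵀ.
Solving the 3×3 system (Gaussian elimination) gives c₂ = -4738/1617, c₁ = 4229/1617, c₀ = 1536/539.

c₂ = -2.93, c₁ = 2.62, c₀ = 2.85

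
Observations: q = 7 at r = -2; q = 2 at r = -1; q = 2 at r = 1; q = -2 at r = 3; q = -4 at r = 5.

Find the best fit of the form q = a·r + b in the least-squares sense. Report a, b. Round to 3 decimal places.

Compute the Gram sums: Σr·r = 40, Σr = 6, Σ1 = 5.
Right-hand side: Σr·q = -40, Σq = 5.
MᵀM·[a, b]ᵀ = Mᵀq becomes [[40, 6]; [6, 5]]·[a, b]ᵀ = [-40, 5]ᵀ.
det = 40·5 − 6² = 164.
a = ((-40)·5 − 6·5)/164 = -115/82; b = (40·5 − 6·(-40))/164 = 110/41.

a = -1.402, b = 2.683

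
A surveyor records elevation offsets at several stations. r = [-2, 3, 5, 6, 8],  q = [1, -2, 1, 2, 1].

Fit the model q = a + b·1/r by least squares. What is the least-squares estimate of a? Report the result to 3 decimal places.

From the data, Σ1 = 5, Σ1/r = 13/40, Σ1/r·1/r = 6401/14400.
And Σq = 3, Σ1/r·q = -61/120.
So MᵀM·[a, b]ᵀ = Mᵀq: [[5, 13/40]; [13/40, 6401/14400]]·[a, b]ᵀ = [3, -61/120]ᵀ.
det = 5·(6401/14400) − (13/40)² = 7621/3600.
a = (3·(6401/14400) − (13/40)·(-61/120))/(7621/3600) = 10791/15242; b = (5·(-61/120) − (13/40)·3)/(7621/3600) = -12660/7621.

a = 0.708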